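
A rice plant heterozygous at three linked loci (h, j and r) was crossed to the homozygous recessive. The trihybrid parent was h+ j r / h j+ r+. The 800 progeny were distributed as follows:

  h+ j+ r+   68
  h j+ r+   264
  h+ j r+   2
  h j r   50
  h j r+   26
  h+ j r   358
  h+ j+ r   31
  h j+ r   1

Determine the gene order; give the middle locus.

r

The two rarest classes, h+ j r+ and h j+ r, are the double crossovers. Comparing them with the parentals, only the r allele has switched, so r is the middle locus and the order is h – r – j.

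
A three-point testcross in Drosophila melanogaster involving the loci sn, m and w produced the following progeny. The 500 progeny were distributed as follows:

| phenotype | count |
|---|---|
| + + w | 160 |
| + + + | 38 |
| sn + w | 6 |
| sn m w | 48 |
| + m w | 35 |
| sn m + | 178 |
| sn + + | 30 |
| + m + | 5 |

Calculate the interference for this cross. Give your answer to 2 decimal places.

0.25

The two most frequent reciprocal classes, + + w and sn m +, are the parental types, so the F1 was + + w / sn m +.
The two rarest classes, sn + w and + m +, are the double crossovers. Comparing them with the parentals, only the sn allele has switched, so sn is the middle locus and the order is m – sn – w.
m–sn: (65 + 11)/500 = 0.1520; sn–w: (86 + 11)/500 = 0.1940.
Expected DCO frequency = 0.1520 × 0.1940 ≈ 0.02949; observed = 11/500 ≈ 0.02200.
Coefficient of coincidence = 0.02200/0.02949 ≈ 0.75; interference = 1 − 0.75 = 0.25.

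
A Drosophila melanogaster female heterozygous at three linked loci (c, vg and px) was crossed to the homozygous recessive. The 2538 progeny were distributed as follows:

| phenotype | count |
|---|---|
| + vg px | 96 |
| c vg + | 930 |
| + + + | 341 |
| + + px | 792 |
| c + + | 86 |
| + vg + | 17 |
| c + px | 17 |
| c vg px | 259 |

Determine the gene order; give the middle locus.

c

The two most frequent reciprocal classes, + + px and c vg +, are the parental types, so the F1 was + + px / c vg +.
The two rarest classes, c + px and + vg +, are the double crossovers. Comparing them with the parentals, only the c allele has switched, so c is the middle locus and the order is px – c – vg.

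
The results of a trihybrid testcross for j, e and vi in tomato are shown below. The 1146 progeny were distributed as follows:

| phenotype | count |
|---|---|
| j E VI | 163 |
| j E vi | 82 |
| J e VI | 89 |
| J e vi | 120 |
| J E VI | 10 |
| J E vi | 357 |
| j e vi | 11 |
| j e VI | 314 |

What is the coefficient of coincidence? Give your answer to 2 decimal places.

0.41

The two most frequent reciprocal classes, J E vi and j e VI, are the parental types, so the F1 was J E vi / j e VI.
The two rarest classes, J E VI and j e vi, are the double crossovers. Comparing them with the parentals, only the vi allele has switched, so vi is the middle locus and the order is e – vi – j.
e–vi: (283 + 21)/1146 = 0.2653; vi–j: (171 + 21)/1146 = 0.1675.
Expected DCO frequency = 0.2653 × 0.1675 ≈ 0.04444; observed = 21/1146 ≈ 0.01832.
Coefficient of coincidence = 0.01832/0.04444 ≈ 0.41.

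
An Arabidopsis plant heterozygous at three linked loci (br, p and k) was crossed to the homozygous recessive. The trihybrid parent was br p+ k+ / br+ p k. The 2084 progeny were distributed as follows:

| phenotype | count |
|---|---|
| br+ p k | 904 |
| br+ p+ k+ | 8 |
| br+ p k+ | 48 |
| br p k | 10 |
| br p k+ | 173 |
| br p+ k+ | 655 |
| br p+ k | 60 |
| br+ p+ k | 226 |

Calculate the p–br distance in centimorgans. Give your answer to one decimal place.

The two rarest classes, br+ p+ k+ and br p k, are the double crossovers. Comparing them with the parentals, only the br allele has switched, so br is the middle locus and the order is p – br – k.
Crossovers in the p–br interval produce the single-crossover classes br p k+ and br+ p+ k (173 + 226 = 399) plus the double crossovers (18).
RF(p–br) = (399 + 18) / 2084 = 417/2084 = 0.2001 → 20.0 centimorgans.

20.0 centimorgans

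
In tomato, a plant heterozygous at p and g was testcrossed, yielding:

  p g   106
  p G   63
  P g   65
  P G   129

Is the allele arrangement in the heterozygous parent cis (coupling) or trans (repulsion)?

cis

The two most frequent classes are P G (129) and p g (106); these are the parental (non-recombinant) types.
So the F1 carried P G on one chromosome and p g on the other — the recessive alleles are on the same chromosome (cis / coupling).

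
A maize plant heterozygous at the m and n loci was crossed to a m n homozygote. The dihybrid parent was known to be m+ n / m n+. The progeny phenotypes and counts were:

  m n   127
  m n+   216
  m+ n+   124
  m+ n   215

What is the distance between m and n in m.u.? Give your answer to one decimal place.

The recombinant classes are m+ n+ and m n: 124 + 127 = 251.
Recombination frequency = 251/682 = 0.3680 ≈ 36.8%, i.e. 36.8 m.u.

36.8 m.u.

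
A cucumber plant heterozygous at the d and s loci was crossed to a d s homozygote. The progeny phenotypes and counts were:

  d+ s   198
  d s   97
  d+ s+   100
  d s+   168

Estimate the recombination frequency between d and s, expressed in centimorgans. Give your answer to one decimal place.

35.0 centimorgans

The two most frequent classes, d+ s (198) and d s+ (168), are the parental types, so the F1 was d+ s / d s+.
The recombinant classes are d+ s+ and d s: 100 + 97 = 197.
Recombination frequency = 197/563 = 0.3499 ≈ 35.0%, i.e. 35.0 centimorgans.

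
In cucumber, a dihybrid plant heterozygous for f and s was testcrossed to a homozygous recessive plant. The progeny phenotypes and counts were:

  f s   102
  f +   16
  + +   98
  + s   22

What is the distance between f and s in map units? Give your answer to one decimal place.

16.0 map units

The two most frequent classes, + + (98) and f s (102), are the parental types, so the F1 was + + / f s.
The recombinant classes are + s and f +: 22 + 16 = 38.
Recombination frequency = 38/238 = 0.1597 ≈ 16.0%, i.e. 16.0 map units.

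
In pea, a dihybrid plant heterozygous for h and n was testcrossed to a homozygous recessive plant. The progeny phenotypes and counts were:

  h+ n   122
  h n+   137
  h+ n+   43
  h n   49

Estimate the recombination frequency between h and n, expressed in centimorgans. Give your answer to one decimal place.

26.2 centimorgans

The two most frequent classes, h+ n (122) and h n+ (137), are the parental types, so the F1 was h+ n / h n+.
The recombinant classes are h+ n+ and h n: 43 + 49 = 92.
Recombination frequency = 92/351 = 0.2621 ≈ 26.2%, i.e. 26.2 centimorgans.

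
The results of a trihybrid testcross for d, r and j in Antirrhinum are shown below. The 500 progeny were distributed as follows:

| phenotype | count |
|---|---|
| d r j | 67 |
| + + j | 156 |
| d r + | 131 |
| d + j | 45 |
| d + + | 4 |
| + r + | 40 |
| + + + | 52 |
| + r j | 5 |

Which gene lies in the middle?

r

The two most frequent reciprocal classes, d r + and + + j, are the parental types, so the F1 was d r + / + + j.
The two rarest classes, d + + and + r j, are the double crossovers. Comparing them with the parentals, only the r allele has switched, so r is the middle locus and the order is d – r – j.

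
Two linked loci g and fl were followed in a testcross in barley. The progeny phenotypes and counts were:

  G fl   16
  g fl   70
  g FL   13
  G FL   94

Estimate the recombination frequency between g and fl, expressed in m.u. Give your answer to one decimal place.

15.0 m.u.

The two most frequent classes, G FL (94) and g fl (70), are the parental types, so the F1 was G FL / g fl.
The recombinant classes are G fl and g FL: 16 + 13 = 29.
Recombination frequency = 29/193 = 0.1503 ≈ 15.0%, i.e. 15.0 m.u.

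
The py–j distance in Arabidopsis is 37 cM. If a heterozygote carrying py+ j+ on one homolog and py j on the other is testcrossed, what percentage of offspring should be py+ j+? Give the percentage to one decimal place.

A map distance of 37 cM corresponds to a recombination frequency of 0.370.
The F1 is py+ j+ / py j, so py+ j+ is a parental gamete class with expected frequency (1 − r)/2 = 0.630/2 = 0.3150.
That is 0.3150 = 31.5% of the progeny.

31.5%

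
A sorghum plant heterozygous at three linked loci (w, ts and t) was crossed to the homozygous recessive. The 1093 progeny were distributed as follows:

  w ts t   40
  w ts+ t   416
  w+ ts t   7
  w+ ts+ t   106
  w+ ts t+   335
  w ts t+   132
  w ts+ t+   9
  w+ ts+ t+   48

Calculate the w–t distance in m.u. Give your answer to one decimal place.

The two most frequent reciprocal classes, w ts+ t and w+ ts t+, are the parental types, so the F1 was w ts+ t / w+ ts t+.
The two rarest classes, w ts+ t+ and w+ ts t, are the double crossovers. Comparing them with the parentals, only the t allele has switched, so t is the middle locus and the order is ts – t – w.
Crossovers in the t–w interval produce the single-crossover classes w+ ts+ t and w ts t+ (106 + 132 = 238) plus the double crossovers (16).
RF(t–w) = (238 + 16) / 1093 = 254/1093 = 0.2324 → 23.2 m.u.

23.2 m.u.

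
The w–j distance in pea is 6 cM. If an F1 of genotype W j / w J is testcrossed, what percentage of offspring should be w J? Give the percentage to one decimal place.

A map distance of 6 cM corresponds to a recombination frequency of 0.060.
The F1 is W j / w J, so w J is a parental gamete class with expected frequency (1 − r)/2 = 0.940/2 = 0.4700.
That is 0.4700 = 47.0% of the progeny.

47.0%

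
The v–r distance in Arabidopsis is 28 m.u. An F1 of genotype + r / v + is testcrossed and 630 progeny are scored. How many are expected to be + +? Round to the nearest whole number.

A map distance of 28 m.u. corresponds to a recombination frequency of 0.280.
The F1 is + r / v +, so + + is a recombinant gamete class with expected frequency r/2 = 0.280/2 = 0.1400.
Expected number = 0.1400 × 630 = 88.20 ≈ 88.

88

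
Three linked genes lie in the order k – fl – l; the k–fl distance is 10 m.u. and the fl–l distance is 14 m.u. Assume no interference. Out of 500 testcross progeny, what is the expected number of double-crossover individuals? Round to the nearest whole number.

Map distances give recombination frequencies of 0.100 and 0.140 for the two intervals.
With no interference, expected double-crossover frequency = 0.100 × 0.140 = 0.01400.
Expected number = 0.01400 × 500 = 7.00 ≈ 7.

7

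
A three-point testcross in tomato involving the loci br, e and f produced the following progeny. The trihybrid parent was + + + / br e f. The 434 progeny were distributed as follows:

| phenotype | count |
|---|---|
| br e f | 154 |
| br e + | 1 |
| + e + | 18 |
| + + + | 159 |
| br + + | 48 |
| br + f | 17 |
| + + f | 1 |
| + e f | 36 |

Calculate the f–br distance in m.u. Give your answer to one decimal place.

The two rarest classes, + + f and br e +, are the double crossovers. Comparing them with the parentals, only the f allele has switched, so f is the middle locus and the order is br – f – e.
Crossovers in the br–f interval produce the single-crossover classes br + + and + e f (48 + 36 = 84) plus the double crossovers (2).
RF(br–f) = (84 + 2) / 434 = 86/434 = 0.1982 → 19.8 m.u.

19.8 m.u.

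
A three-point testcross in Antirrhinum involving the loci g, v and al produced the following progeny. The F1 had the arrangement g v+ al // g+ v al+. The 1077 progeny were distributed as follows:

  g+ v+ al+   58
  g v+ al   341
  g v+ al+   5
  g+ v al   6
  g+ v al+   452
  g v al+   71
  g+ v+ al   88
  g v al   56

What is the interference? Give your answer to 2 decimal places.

0.44

The two rarest classes, g v+ al+ and g+ v al, are the double crossovers. Comparing them with the parentals, only the al allele has switched, so al is the middle locus and the order is v – al – g.
v–al: (114 + 11)/1077 = 0.1161; al–g: (159 + 11)/1077 = 0.1578.
Expected DCO frequency = 0.1161 × 0.1578 ≈ 0.01832; observed = 11/1077 ≈ 0.01021.
Coefficient of coincidence = 0.01021/0.01832 ≈ 0.56; interference = 1 − 0.56 = 0.44.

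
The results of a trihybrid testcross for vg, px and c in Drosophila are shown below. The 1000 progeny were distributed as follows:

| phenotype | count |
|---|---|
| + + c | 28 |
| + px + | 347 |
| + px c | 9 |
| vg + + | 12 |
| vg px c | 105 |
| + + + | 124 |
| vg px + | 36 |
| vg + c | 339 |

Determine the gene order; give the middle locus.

The two most frequent reciprocal classes, + px + and vg + c, are the parental types, so the F1 was + px + / vg + c.
The two rarest classes, + px c and vg + +, are the double crossovers. Comparing them with the parentals, only the c allele has switched, so c is the middle locus and the order is vg – c – px.

c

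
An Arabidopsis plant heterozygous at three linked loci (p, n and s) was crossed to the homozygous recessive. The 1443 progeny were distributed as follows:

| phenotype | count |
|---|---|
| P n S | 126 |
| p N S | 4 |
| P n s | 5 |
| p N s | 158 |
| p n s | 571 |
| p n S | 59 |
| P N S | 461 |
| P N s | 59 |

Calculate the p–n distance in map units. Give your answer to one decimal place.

20.3 map units

The two most frequent reciprocal classes, p n s and P N S, are the parental types, so the F1 was p n s / P N S.
The two rarest classes, P n s and p N S, are the double crossovers. Comparing them with the parentals, only the p allele has switched, so p is the middle locus and the order is s – p – n.
Crossovers in the p–n interval produce the single-crossover classes p N s and P n S (158 + 126 = 284) plus the double crossovers (9).
RF(p–n) = (284 + 9) / 1443 = 293/1443 = 0.2030 → 20.3 map units.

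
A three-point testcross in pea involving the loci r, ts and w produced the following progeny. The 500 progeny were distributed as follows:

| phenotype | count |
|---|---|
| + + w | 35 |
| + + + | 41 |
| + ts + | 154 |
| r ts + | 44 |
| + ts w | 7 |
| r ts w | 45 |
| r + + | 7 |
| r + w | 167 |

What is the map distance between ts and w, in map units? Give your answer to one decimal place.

The two most frequent reciprocal classes, + ts + and r + w, are the parental types, so the F1 was + ts + / r + w.
The two rarest classes, + ts w and r + +, are the double crossovers. Comparing them with the parentals, only the w allele has switched, so w is the middle locus and the order is r – w – ts.
Crossovers in the w–ts interval produce the single-crossover classes + + + and r ts w (41 + 45 = 86) plus the double crossovers (14).
RF(w–ts) = (86 + 14) / 500 = 100/500 = 0.2000 → 20.0 map units.

20.0 map units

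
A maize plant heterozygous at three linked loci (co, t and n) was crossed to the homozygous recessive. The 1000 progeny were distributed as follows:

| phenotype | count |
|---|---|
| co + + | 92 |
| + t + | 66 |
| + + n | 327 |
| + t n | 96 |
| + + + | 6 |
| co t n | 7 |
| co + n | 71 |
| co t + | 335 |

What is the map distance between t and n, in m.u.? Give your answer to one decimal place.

The two most frequent reciprocal classes, + + n and co t +, are the parental types, so the F1 was + + n / co t +.
The two rarest classes, + + + and co t n, are the double crossovers. Comparing them with the parentals, only the n allele has switched, so n is the middle locus and the order is co – n – t.
Crossovers in the n–t interval produce the single-crossover classes + t n and co + + (96 + 92 = 188) plus the double crossovers (13).
RF(n–t) = (188 + 13) / 1000 = 201/1000 = 0.2010 → 20.1 m.u.

20.1 m.u.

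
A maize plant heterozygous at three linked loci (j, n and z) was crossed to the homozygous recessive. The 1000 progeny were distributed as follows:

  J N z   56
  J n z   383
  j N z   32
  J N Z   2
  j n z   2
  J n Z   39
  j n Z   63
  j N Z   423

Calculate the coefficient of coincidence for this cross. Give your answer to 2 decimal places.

The two most frequent reciprocal classes, j N Z and J n z, are the parental types, so the F1 was j N Z / J n z.
The two rarest classes, J N Z and j n z, are the double crossovers. Comparing them with the parentals, only the j allele has switched, so j is the middle locus and the order is n – j – z.
n–j: (119 + 4)/1000 = 0.1230; j–z: (71 + 4)/1000 = 0.0750.
Expected DCO frequency = 0.1230 × 0.0750 ≈ 0.00922; observed = 4/1000 ≈ 0.00400.
Coefficient of coincidence = 0.00400/0.00922 ≈ 0.43.

0.43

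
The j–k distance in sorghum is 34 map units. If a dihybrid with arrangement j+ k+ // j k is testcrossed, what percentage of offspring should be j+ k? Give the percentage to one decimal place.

A map distance of 34 map units corresponds to a recombination frequency of 0.340.
The F1 is j+ k+ / j k, so j+ k is a recombinant gamete class with expected frequency r/2 = 0.340/2 = 0.1700.
That is 0.1700 = 17.0% of the progeny.

17.0%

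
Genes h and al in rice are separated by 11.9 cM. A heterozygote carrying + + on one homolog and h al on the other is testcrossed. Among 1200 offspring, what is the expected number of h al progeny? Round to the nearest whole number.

529

A map distance of 11.9 cM corresponds to a recombination frequency of 0.119.
The F1 is + + / h al, so h al is a parental gamete class with expected frequency (1 − r)/2 = 0.881/2 = 0.4405.
Expected number = 0.4405 × 1200 = 528.60 ≈ 529.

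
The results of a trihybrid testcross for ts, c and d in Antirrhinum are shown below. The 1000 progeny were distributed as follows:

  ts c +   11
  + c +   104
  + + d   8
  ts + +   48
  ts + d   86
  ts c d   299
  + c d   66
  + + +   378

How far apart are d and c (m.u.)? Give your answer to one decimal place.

20.9 m.u.

The two most frequent reciprocal classes, ts c d and + + +, are the parental types, so the F1 was ts c d / + + +.
The two rarest classes, ts c + and + + d, are the double crossovers. Comparing them with the parentals, only the d allele has switched, so d is the middle locus and the order is ts – d – c.
Crossovers in the d–c interval produce the single-crossover classes ts + d and + c + (86 + 104 = 190) plus the double crossovers (19).
RF(d–c) = (190 + 19) / 1000 = 209/1000 = 0.2090 → 20.9 m.u.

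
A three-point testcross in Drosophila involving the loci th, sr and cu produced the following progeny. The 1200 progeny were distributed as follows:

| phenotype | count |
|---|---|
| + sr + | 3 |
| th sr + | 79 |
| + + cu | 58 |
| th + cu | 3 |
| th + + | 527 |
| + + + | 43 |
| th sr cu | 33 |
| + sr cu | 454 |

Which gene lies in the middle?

The two most frequent reciprocal classes, th + + and + sr cu, are the parental types, so the F1 was th + + / + sr cu.
The two rarest classes, th + cu and + sr +, are the double crossovers. Comparing them with the parentals, only the cu allele has switched, so cu is the middle locus and the order is sr – cu – th.

cu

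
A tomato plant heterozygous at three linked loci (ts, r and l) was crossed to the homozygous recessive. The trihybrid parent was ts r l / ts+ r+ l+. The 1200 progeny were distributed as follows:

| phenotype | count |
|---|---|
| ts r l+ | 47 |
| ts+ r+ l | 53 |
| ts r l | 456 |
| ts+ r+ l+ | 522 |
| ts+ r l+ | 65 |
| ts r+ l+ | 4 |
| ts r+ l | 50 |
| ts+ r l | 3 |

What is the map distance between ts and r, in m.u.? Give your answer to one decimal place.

The two rarest classes, ts+ r l and ts r+ l+, are the double crossovers. Comparing them with the parentals, only the ts allele has switched, so ts is the middle locus and the order is r – ts – l.
Crossovers in the r–ts interval produce the single-crossover classes ts r+ l and ts+ r l+ (50 + 65 = 115) plus the double crossovers (7).
RF(r–ts) = (115 + 7) / 1200 = 122/1200 = 0.1017 → 10.2 m.u.

10.2 m.u.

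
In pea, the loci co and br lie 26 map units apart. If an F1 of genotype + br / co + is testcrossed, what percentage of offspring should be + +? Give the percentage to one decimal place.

13.0%

A map distance of 26 map units corresponds to a recombination frequency of 0.260.
The F1 is + br / co +, so + + is a recombinant gamete class with expected frequency r/2 = 0.260/2 = 0.1300.
That is 0.1300 = 13.0% of the progeny.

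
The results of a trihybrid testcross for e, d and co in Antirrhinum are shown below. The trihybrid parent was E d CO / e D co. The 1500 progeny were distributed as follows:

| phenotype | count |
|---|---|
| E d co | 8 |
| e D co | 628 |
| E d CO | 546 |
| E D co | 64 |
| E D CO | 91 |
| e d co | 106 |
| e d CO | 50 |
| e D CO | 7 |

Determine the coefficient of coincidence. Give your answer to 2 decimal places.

0.82

The two rarest classes, E d co and e D CO, are the double crossovers. Comparing them with the parentals, only the co allele has switched, so co is the middle locus and the order is d – co – e.
d–co: (197 + 15)/1500 = 0.1413; co–e: (114 + 15)/1500 = 0.0860.
Expected DCO frequency = 0.1413 × 0.0860 ≈ 0.01215; observed = 15/1500 ≈ 0.01000.
Coefficient of coincidence = 0.01000/0.01215 ≈ 0.82.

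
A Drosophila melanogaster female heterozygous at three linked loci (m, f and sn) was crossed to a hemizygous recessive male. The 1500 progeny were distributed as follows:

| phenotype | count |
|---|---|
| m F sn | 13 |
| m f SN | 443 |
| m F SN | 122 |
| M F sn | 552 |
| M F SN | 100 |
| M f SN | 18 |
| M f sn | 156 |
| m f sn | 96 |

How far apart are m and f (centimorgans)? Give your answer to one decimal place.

20.6 centimorgans

The two most frequent reciprocal classes, m f SN and M F sn, are the parental types, so the F1 was m f SN / M F sn.
The two rarest classes, M f SN and m F sn, are the double crossovers. Comparing them with the parentals, only the m allele has switched, so m is the middle locus and the order is sn – m – f.
Crossovers in the m–f interval produce the single-crossover classes m F SN and M f sn (122 + 156 = 278) plus the double crossovers (31).
RF(m–f) = (278 + 31) / 1500 = 309/1500 = 0.2060 → 20.6 centimorgans.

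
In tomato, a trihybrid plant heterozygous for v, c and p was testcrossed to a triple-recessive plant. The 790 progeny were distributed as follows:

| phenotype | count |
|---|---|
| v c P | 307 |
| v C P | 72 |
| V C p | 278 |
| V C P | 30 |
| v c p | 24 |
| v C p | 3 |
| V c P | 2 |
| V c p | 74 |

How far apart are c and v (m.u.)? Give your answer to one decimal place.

The two most frequent reciprocal classes, v c P and V C p, are the parental types, so the F1 was v c P / V C p.
The two rarest classes, V c P and v C p, are the double crossovers. Comparing them with the parentals, only the v allele has switched, so v is the middle locus and the order is c – v – p.
Crossovers in the c–v interval produce the single-crossover classes v C P and V c p (72 + 74 = 146) plus the double crossovers (5).
RF(c–v) = (146 + 5) / 790 = 151/790 = 0.1911 → 19.1 m.u.

19.1 m.u.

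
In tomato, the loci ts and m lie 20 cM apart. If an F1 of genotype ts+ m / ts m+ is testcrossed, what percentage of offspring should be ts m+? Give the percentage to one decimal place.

40.0%

A map distance of 20 cM corresponds to a recombination frequency of 0.200.
The F1 is ts+ m / ts m+, so ts m+ is a parental gamete class with expected frequency (1 − r)/2 = 0.800/2 = 0.4000.
That is 0.4000 = 40.0% of the progeny.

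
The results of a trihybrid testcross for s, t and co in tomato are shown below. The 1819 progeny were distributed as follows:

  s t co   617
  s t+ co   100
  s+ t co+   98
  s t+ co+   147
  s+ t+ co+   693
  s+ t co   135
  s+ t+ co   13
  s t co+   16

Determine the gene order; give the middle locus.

The two most frequent reciprocal classes, s+ t+ co+ and s t co, are the parental types, so the F1 was s+ t+ co+ / s t co.
The two rarest classes, s+ t+ co and s t co+, are the double crossovers. Comparing them with the parentals, only the co allele has switched, so co is the middle locus and the order is s – co – t.

co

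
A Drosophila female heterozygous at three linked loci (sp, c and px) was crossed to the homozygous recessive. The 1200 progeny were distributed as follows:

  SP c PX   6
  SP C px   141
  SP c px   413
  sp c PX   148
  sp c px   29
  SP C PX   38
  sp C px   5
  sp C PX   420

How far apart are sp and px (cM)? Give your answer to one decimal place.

6.5 cM

The two most frequent reciprocal classes, SP c px and sp C PX, are the parental types, so the F1 was SP c px / sp C PX.
The two rarest classes, SP c PX and sp C px, are the double crossovers. Comparing them with the parentals, only the px allele has switched, so px is the middle locus and the order is c – px – sp.
Crossovers in the px–sp interval produce the single-crossover classes sp c px and SP C PX (29 + 38 = 67) plus the double crossovers (11).
RF(px–sp) = (67 + 11) / 1200 = 78/1200 = 0.0650 → 6.5 cM.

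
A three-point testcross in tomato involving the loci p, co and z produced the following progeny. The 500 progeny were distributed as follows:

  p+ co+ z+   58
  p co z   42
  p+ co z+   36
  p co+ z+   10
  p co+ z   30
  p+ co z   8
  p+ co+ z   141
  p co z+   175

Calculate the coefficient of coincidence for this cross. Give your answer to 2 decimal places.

The two most frequent reciprocal classes, p co z+ and p+ co+ z, are the parental types, so the F1 was p co z+ / p+ co+ z.
The two rarest classes, p co+ z+ and p+ co z, are the double crossovers. Comparing them with the parentals, only the co allele has switched, so co is the middle locus and the order is z – co – p.
z–co: (100 + 18)/500 = 0.2360; co–p: (66 + 18)/500 = 0.1680.
Expected DCO frequency = 0.2360 × 0.1680 ≈ 0.03965; observed = 18/500 ≈ 0.03600.
Coefficient of coincidence = 0.03600/0.03965 ≈ 0.91.

0.91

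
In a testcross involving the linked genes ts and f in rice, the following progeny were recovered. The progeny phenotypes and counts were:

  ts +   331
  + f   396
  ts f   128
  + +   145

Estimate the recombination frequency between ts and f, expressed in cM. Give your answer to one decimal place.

The two most frequent classes, + f (396) and ts + (331), are the parental types, so the F1 was + f / ts +.
The recombinant classes are + + and ts f: 145 + 128 = 273.
Recombination frequency = 273/1000 = 0.2730 ≈ 27.3%, i.e. 27.3 cM.

27.3 cM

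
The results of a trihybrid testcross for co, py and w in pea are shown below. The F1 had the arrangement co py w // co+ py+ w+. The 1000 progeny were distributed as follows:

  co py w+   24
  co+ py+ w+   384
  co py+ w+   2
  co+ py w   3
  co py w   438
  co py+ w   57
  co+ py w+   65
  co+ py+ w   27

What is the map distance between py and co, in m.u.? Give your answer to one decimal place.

12.7 m.u.

The two rarest classes, co+ py w and co py+ w+, are the double crossovers. Comparing them with the parentals, only the co allele has switched, so co is the middle locus and the order is py – co – w.
Crossovers in the py–co interval produce the single-crossover classes co py+ w and co+ py w+ (57 + 65 = 122) plus the double crossovers (5).
RF(py–co) = (122 + 5) / 1000 = 127/1000 = 0.1270 → 12.7 m.u.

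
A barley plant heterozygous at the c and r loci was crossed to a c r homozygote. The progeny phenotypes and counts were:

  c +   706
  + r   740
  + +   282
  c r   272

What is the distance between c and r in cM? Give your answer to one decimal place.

27.7 cM

The two most frequent classes, + r (740) and c + (706), are the parental types, so the F1 was + r / c +.
The recombinant classes are + + and c r: 282 + 272 = 554.
Recombination frequency = 554/2000 = 0.2770 ≈ 27.7%, i.e. 27.7 cM.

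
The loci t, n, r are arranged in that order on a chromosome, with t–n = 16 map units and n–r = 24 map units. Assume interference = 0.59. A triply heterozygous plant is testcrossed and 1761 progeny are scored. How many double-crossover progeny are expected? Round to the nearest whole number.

28

Map distances give recombination frequencies of 0.160 and 0.240 for the two intervals.
With interference 0.59 (so coincidence = 0.41), expected double-crossover frequency = 0.160 × 0.240 × 0.41 = 0.01574.
Expected number = 0.01574 × 1761 = 27.73 ≈ 28.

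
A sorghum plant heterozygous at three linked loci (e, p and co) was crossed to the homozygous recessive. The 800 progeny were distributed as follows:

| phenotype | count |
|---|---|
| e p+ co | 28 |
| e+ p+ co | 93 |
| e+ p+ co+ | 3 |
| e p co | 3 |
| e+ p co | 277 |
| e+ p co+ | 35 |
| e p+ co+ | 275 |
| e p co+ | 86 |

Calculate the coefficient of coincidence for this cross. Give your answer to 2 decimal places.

The two most frequent reciprocal classes, e+ p co and e p+ co+, are the parental types, so the F1 was e+ p co / e p+ co+.
The two rarest classes, e p co and e+ p+ co+, are the double crossovers. Comparing them with the parentals, only the e allele has switched, so e is the middle locus and the order is p – e – co.
p–e: (179 + 6)/800 = 0.2313; e–co: (63 + 6)/800 = 0.0862.
Expected DCO frequency = 0.2313 × 0.0862 ≈ 0.01994; observed = 6/800 ≈ 0.00750.
Coefficient of coincidence = 0.00750/0.01994 ≈ 0.38.

0.38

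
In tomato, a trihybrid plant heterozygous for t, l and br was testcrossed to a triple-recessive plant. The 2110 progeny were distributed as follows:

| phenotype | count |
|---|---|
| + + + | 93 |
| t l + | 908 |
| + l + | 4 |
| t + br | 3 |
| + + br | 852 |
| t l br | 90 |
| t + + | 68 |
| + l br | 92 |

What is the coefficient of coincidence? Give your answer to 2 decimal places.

The two most frequent reciprocal classes, + + br and t l +, are the parental types, so the F1 was + + br / t l +.
The two rarest classes, t + br and + l +, are the double crossovers. Comparing them with the parentals, only the t allele has switched, so t is the middle locus and the order is l – t – br.
l–t: (160 + 7)/2110 = 0.0791; t–br: (183 + 7)/2110 = 0.0900.
Expected DCO frequency = 0.0791 × 0.0900 ≈ 0.00712; observed = 7/2110 ≈ 0.00332.
Coefficient of coincidence = 0.00332/0.00712 ≈ 0.47.

0.47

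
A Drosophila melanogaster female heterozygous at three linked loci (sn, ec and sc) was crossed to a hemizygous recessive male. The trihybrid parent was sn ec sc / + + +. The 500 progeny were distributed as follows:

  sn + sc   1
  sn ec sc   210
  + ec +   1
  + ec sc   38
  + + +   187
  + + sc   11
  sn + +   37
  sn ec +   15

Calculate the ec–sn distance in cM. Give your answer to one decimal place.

The two rarest classes, sn + sc and + ec +, are the double crossovers. Comparing them with the parentals, only the ec allele has switched, so ec is the middle locus and the order is sc – ec – sn.
Crossovers in the ec–sn interval produce the single-crossover classes + ec sc and sn + + (38 + 37 = 75) plus the double crossovers (2).
RF(ec–sn) = (75 + 2) / 500 = 77/500 = 0.1540 → 15.4 cM.

15.4 cM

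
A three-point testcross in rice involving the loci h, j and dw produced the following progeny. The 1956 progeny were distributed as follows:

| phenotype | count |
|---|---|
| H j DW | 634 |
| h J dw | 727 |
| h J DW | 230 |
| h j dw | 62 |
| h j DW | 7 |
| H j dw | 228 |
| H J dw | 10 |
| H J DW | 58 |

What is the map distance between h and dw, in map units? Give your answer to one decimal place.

24.3 map units

The two most frequent reciprocal classes, H j DW and h J dw, are the parental types, so the F1 was H j DW / h J dw.
The two rarest classes, h j DW and H J dw, are the double crossovers. Comparing them with the parentals, only the h allele has switched, so h is the middle locus and the order is j – h – dw.
Crossovers in the h–dw interval produce the single-crossover classes H j dw and h J DW (228 + 230 = 458) plus the double crossovers (17).
RF(h–dw) = (458 + 17) / 1956 = 475/1956 = 0.2428 → 24.3 map units.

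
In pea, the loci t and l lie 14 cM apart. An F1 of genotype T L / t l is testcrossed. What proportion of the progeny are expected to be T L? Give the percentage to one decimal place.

A map distance of 14 cM corresponds to a recombination frequency of 0.140.
The F1 is T L / t l, so T L is a parental gamete class with expected frequency (1 − r)/2 = 0.860/2 = 0.4300.
That is 0.4300 = 43.0% of the progeny.

43.0%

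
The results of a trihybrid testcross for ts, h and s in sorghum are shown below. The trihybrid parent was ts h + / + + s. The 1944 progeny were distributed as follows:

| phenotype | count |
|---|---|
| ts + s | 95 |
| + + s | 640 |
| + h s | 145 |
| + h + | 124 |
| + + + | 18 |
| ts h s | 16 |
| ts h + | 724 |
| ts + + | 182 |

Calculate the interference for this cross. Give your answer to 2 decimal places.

0.28

The two rarest classes, ts h s and + + +, are the double crossovers. Comparing them with the parentals, only the s allele has switched, so s is the middle locus and the order is h – s – ts.
h–s: (327 + 34)/1944 = 0.1857; s–ts: (219 + 34)/1944 = 0.1301.
Expected DCO frequency = 0.1857 × 0.1301 ≈ 0.02416; observed = 34/1944 ≈ 0.01749.
Coefficient of coincidence = 0.01749/0.02416 ≈ 0.72; interference = 1 − 0.72 = 0.28.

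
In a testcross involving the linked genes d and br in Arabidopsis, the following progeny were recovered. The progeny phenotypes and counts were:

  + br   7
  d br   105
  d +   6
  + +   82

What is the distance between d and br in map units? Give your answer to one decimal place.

6.5 map units

The two most frequent classes, + + (82) and d br (105), are the parental types, so the F1 was + + / d br.
The recombinant classes are + br and d +: 7 + 6 = 13.
Recombination frequency = 13/200 = 0.0650 ≈ 6.5%, i.e. 6.5 map units.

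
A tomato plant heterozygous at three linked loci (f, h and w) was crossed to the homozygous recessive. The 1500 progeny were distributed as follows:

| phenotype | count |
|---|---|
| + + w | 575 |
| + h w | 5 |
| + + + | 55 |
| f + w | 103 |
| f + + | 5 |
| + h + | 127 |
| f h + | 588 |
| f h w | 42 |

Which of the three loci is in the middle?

h

The two most frequent reciprocal classes, + + w and f h +, are the parental types, so the F1 was + + w / f h +.
The two rarest classes, + h w and f + +, are the double crossovers. Comparing them with the parentals, only the h allele has switched, so h is the middle locus and the order is f – h – w.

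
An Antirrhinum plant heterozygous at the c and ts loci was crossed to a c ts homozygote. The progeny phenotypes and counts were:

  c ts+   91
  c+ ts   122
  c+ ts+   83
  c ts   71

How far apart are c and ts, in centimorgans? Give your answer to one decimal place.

42.0 centimorgans

The two most frequent classes, c+ ts (122) and c ts+ (91), are the parental types, so the F1 was c+ ts / c ts+.
The recombinant classes are c+ ts+ and c ts: 83 + 71 = 154.
Recombination frequency = 154/367 = 0.4196 ≈ 42.0%, i.e. 42.0 centimorgans.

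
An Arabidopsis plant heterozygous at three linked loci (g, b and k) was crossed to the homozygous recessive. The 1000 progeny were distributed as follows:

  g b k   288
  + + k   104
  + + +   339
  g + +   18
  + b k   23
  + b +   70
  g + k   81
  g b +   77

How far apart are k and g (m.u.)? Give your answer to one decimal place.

The two most frequent reciprocal classes, g b k and + + +, are the parental types, so the F1 was g b k / + + +.
The two rarest classes, + b k and g + +, are the double crossovers. Comparing them with the parentals, only the g allele has switched, so g is the middle locus and the order is k – g – b.
Crossovers in the k–g interval produce the single-crossover classes g b + and + + k (77 + 104 = 181) plus the double crossovers (41).
RF(k–g) = (181 + 41) / 1000 = 222/1000 = 0.2220 → 22.2 m.u.

22.2 m.u.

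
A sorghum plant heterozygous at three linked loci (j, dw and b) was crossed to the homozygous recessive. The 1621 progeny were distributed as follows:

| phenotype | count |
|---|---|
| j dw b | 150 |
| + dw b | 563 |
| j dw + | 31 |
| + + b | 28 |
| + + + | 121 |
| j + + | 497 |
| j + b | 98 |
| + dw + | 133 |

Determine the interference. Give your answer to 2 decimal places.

The two most frequent reciprocal classes, j + + and + dw b, are the parental types, so the F1 was j + + / + dw b.
The two rarest classes, j dw + and + + b, are the double crossovers. Comparing them with the parentals, only the dw allele has switched, so dw is the middle locus and the order is j – dw – b.
j–dw: (271 + 59)/1621 = 0.2036; dw–b: (231 + 59)/1621 = 0.1789.
Expected DCO frequency = 0.2036 × 0.1789 ≈ 0.03642; observed = 59/1621 ≈ 0.03640.
Coefficient of coincidence = 0.03640/0.03642 ≈ 1.00; interference = 1 − 1.00 = 0.00.

0.00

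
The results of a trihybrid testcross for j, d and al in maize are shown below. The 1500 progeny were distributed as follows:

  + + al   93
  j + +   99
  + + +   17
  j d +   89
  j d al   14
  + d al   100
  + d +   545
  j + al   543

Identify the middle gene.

d

The two most frequent reciprocal classes, j + al and + d +, are the parental types, so the F1 was j + al / + d +.
The two rarest classes, j d al and + + +, are the double crossovers. Comparing them with the parentals, only the d allele has switched, so d is the middle locus and the order is al – d – j.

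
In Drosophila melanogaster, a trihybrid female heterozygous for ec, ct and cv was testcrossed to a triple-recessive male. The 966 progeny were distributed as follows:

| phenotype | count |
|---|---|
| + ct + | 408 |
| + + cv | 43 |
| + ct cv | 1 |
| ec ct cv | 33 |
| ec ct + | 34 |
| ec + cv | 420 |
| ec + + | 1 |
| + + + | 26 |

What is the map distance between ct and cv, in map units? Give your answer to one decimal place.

The two most frequent reciprocal classes, + ct + and ec + cv, are the parental types, so the F1 was + ct + / ec + cv.
The two rarest classes, + ct cv and ec + +, are the double crossovers. Comparing them with the parentals, only the cv allele has switched, so cv is the middle locus and the order is ct – cv – ec.
Crossovers in the ct–cv interval produce the single-crossover classes + + + and ec ct cv (26 + 33 = 59) plus the double crossovers (2).
RF(ct–cv) = (59 + 2) / 966 = 61/966 = 0.0631 → 6.3 map units.

6.3 map units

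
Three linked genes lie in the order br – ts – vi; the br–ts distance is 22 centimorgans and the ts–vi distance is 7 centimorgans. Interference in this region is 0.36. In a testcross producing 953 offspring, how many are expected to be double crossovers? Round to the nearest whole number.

9

Map distances give recombination frequencies of 0.220 and 0.070 for the two intervals.
With interference 0.36 (so coincidence = 0.64), expected double-crossover frequency = 0.220 × 0.070 × 0.64 = 0.00986.
Expected number = 0.00986 × 953 = 9.39 ≈ 9.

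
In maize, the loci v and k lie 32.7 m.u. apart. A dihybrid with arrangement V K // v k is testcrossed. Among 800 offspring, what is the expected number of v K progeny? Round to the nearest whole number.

131

A map distance of 32.7 m.u. corresponds to a recombination frequency of 0.327.
The F1 is V K / v k, so v K is a recombinant gamete class with expected frequency r/2 = 0.327/2 = 0.1635.
Expected number = 0.1635 × 800 = 130.80 ≈ 131.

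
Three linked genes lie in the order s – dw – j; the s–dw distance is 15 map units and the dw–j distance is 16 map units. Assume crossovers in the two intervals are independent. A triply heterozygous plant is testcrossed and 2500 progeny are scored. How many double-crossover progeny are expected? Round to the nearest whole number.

Map distances give recombination frequencies of 0.150 and 0.160 for the two intervals.
With no interference, expected double-crossover frequency = 0.150 × 0.160 = 0.02400.
Expected number = 0.02400 × 2500 = 60.00 ≈ 60.

60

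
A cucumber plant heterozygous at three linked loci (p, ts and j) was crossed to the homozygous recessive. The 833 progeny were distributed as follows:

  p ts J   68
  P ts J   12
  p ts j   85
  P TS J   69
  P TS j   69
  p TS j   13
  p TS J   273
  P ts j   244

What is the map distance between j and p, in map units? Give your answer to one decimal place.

The two most frequent reciprocal classes, P ts j and p TS J, are the parental types, so the F1 was P ts j / p TS J.
The two rarest classes, P ts J and p TS j, are the double crossovers. Comparing them with the parentals, only the j allele has switched, so j is the middle locus and the order is p – j – ts.
Crossovers in the p–j interval produce the single-crossover classes p ts j and P TS J (85 + 69 = 154) plus the double crossovers (25).
RF(p–j) = (154 + 25) / 833 = 179/833 = 0.2149 → 21.5 map units.

21.5 map units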